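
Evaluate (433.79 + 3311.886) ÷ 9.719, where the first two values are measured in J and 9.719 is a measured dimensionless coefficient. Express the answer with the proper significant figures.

385.4 J

433.79 J + 3311.886 J = 3745.676 J; the sum is limited to 2 decimal places (6 s.f.).
Carrying full precision, 3745.676 ÷ 9.719 = 385.397263093… J; 9.719 has 4 s.f., so the result keeps min(6, 4) = 4 s.f.
Rounded to 4 significant figures: 385.4 J.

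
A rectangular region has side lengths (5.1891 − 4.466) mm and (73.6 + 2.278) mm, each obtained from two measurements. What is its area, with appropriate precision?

54.9 mm²

5.1891 − 4.466 = 0.7231, limited to 3 d.p. → 3 s.f.; 73.6 + 2.278 = 75.878, limited to 1 d.p. → 3 s.f.
Carrying full precision, 0.7231 × 75.878 = 54.8673818; keep min(3, 3) = 3 s.f.
Rounded to 3 significant figures: 54.9 mm².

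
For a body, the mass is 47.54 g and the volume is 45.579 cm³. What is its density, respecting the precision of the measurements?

1.043 g/cm³

density = 47.54 g ÷ 45.579 cm³ = 1.04302419974… g/cm³.
47.54 has 4 significant figures; 45.579 has 5.
Division/multiplication keeps the fewest: 4 significant figures.
Rounded: 1.043 g/cm³.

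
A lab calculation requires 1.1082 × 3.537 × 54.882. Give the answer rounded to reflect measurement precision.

215.1

1.1082 × 3.537 × 54.882 = 215.121161999…
Multiplication/division keeps the fewest significant figures: 1.1082 → 5 s.f., 3.537 → 4 s.f., 54.882 → 5 s.f.; limit is 4.
Rounded to 4 significant figures: 215.1.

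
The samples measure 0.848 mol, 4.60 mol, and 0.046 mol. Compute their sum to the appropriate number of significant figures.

0.848 mol + 4.60 mol + 0.046 mol = 5.494 mol.
Addition/subtraction keeps the fewest decimal places: 0.848 → 3 decimal places, 4.60 → 2 decimal places, 0.046 → 3 decimal places; limit is 2.
Rounded to 2 decimal places: 5.49 mol.

5.49 mol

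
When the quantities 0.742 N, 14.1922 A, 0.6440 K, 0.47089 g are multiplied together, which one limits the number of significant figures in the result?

0.742 N → 3 s.f.; 14.1922 A → 6 s.f.; 0.6440 K → 4 s.f.; 0.47089 g → 5 s.f.
The fewest is 3 significant figures, from 0.742 N.

0.742 N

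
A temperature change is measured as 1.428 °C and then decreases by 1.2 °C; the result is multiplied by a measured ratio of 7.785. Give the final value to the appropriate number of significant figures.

1.428 °C − 1.2 °C = 0.228 °C; the difference is limited to 1 decimal place (1 s.f.).
Carrying full precision, 0.228 × 7.785 = 1.77498 °C; 7.785 has 4 s.f., so the result keeps min(1, 4) = 1 s.f.
Rounded to 1 significant figure: 2 °C.

2 °C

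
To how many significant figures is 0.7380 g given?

4

0.7380: leading zeros are not significant; trailing zeros after a decimal point are significant.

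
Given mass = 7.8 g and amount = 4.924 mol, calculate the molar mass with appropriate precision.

1.6 g/mol

molar mass = 7.8 g ÷ 4.924 mol = 1.58407798538… g/mol.
7.8 has 2 significant figures; 4.924 has 4.
Division/multiplication keeps the fewest: 2 significant figures.
Rounded: 1.6 g/mol.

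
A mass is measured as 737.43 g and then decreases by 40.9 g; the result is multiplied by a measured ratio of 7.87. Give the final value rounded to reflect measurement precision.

5.48 × 10³ g

737.43 g − 40.9 g = 696.53 g; the difference is limited to 1 decimal place (4 s.f.).
Carrying full precision, 696.53 × 7.87 = 5481.6911 g; 7.87 has 3 s.f., so the result keeps min(4, 3) = 3 s.f.
Rounded to 3 significant figures: 5.48 × 10³ g.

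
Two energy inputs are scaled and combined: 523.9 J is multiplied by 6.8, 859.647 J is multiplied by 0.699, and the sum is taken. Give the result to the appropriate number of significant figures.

4.2 × 10³ J

523.9 × 6.8 = 3562.52 → 3.6 × 10³ J (2 s.f., last digit at the 10^2 place).
859.647 × 0.699 = 600.893253 → 601 J (3 s.f., last digit at the 10^0 place).
Sum: 4163.413253 J; keep the coarser place, 10^2.
Result: 4.2 × 10³ J.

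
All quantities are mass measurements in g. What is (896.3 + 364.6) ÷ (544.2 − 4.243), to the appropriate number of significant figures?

2.335

896.3 + 364.6 = 1260.9, limited to 1 d.p. → 5 s.f.; 544.2 − 4.243 = 539.957, limited to 1 d.p. → 4 s.f.
Carrying full precision, 1260.9 ÷ 539.957 = 2.33518594999…; keep min(5, 4) = 4 s.f.
Rounded to 4 significant figures: 2.335.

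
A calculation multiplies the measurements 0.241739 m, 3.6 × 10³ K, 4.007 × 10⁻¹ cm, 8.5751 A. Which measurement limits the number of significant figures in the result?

0.241739 m → 6 s.f.; 3.6 × 10³ K → 2 s.f.; 4.007 × 10⁻¹ cm → 4 s.f.; 8.5751 A → 5 s.f.
The fewest is 2 significant figures, from 3.6 × 10³ K.

3.6 × 10³ K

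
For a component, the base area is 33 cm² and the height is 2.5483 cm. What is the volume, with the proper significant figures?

84 cm³

volume = 33 cm² × 2.5483 cm = 84.0939 cm³.
33 has 2 significant figures; 2.5483 has 5.
Division/multiplication keeps the fewest: 2 significant figures.
Rounded: 84 cm³.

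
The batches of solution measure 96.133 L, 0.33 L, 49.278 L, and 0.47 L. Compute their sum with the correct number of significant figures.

96.133 L + 0.33 L + 49.278 L + 0.47 L = 146.211 L.
Addition/subtraction keeps the fewest decimal places: 96.133 → 3 decimal places, 0.33 → 2 decimal places, 49.278 → 3 decimal places, 0.47 → 2 decimal places; limit is 2.
Rounded to 2 decimal places: 146.21 L.

146.21 L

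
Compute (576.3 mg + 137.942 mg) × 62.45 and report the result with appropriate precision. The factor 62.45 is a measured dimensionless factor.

4.460 × 10⁴ mg

576.3 mg + 137.942 mg = 714.242 mg; the sum is limited to 1 decimal place (4 s.f.).
Carrying full precision, 714.242 × 62.45 = 44604.4129 mg; 62.45 has 4 s.f., so the result keeps min(4, 4) = 4 s.f.
Rounded to 4 significant figures: 4.460 × 10⁴ mg.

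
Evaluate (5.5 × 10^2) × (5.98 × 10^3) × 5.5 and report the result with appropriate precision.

(5.5 × 10^2) × (5.98 × 10^3) × 5.5 = 18089500
Multiplication/division keeps the fewest significant figures: 5.5 × 10^2 → 2 s.f., 5.98 × 10^3 → 3 s.f., 5.5 → 2 s.f.; limit is 2.
Rounded to 2 significant figures: 1.8 × 10^7.

1.8 × 10^7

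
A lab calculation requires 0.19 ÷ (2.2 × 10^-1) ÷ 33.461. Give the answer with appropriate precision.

0.19 ÷ (2.2 × 10^-1) ÷ 33.461 = 0.0258102376987…
Multiplication/division keeps the fewest significant figures: 0.19 → 2 s.f., 2.2 × 10^-1 → 2 s.f., 33.461 → 5 s.f.; limit is 2.
Rounded to 2 significant figures: 0.026.

0.026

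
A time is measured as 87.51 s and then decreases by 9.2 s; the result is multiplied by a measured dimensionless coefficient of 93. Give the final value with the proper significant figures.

87.51 s − 9.2 s = 78.31 s; the difference is limited to 1 decimal place (3 s.f.).
Carrying full precision, 78.31 × 93 = 7282.83 s; 93 has 2 s.f., so the result keeps min(3, 2) = 2 s.f.
Rounded to 2 significant figures: 7.3 × 10³ s.

7.3 × 10³ s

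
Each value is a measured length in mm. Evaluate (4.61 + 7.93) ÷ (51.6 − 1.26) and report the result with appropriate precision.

4.61 + 7.93 = 12.54, limited to 2 d.p. → 4 s.f.; 51.6 − 1.26 = 50.34, limited to 1 d.p. → 3 s.f.
Carrying full precision, 12.54 ÷ 50.34 = 0.249106078665…; keep min(4, 3) = 3 s.f.
Rounded to 3 significant figures: 0.249.

0.249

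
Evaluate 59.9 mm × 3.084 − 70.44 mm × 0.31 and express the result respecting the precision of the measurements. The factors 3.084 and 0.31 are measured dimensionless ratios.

59.9 × 3.084 = 184.7316 → 185 mm (3 s.f., last digit at the 10^0 place).
70.44 × 0.31 = 21.8364 → 22 mm (2 s.f., last digit at the 10^0 place).
Difference: 162.8952 mm; keep the coarser place, 10^0.
Result: 163 mm.

163 mm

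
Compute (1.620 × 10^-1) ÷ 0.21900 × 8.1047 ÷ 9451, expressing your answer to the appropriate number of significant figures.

6.344 × 10^-4

(1.620 × 10^-1) ÷ 0.21900 × 8.1047 ÷ 9451 = 0.000634351659533…
Multiplication/division keeps the fewest significant figures: 1.620 × 10^-1 → 4 s.f., 0.21900 → 5 s.f., 8.1047 → 5 s.f., 9451 → 4 s.f.; limit is 4.
Rounded to 4 significant figures: 6.344 × 10^-4.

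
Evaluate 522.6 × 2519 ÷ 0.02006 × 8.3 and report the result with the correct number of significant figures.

522.6 × 2519 ÷ 0.02006 × 8.3 = 544684148.554…
Multiplication/division keeps the fewest significant figures: 522.6 → 4 s.f., 2519 → 4 s.f., 0.02006 → 4 s.f., 8.3 → 2 s.f.; limit is 2.
Rounded to 2 significant figures: 5.4 × 10^8.

5.4 × 10^8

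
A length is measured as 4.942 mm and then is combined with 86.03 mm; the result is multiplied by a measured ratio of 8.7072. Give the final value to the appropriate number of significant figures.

4.942 mm + 86.03 mm = 90.972 mm; the sum is limited to 2 decimal places (4 s.f.).
Carrying full precision, 90.972 × 8.7072 = 792.1113984 mm; 8.7072 has 5 s.f., so the result keeps min(4, 5) = 4 s.f.
Rounded to 4 significant figures: 792.1 mm.

792.1 mm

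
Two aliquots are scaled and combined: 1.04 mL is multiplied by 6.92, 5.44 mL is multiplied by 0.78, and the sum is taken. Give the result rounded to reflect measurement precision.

1.04 × 6.92 = 7.1968 → 7.20 mL (3 s.f., last digit at the 10^-2 place).
5.44 × 0.78 = 4.2432 → 4.2 mL (2 s.f., last digit at the 10^-1 place).
Sum: 11.44 mL; keep the coarser place, 10^-1.
Result: 11.4 mL.

11.4 mL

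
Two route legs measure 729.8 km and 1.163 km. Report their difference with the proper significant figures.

7.286 × 10^2 km

729.8 km − 1.163 km = 728.637 km.
Addition/subtraction keeps the fewest decimal places: 729.8 → 1 decimal place, 1.163 → 3 decimal places; limit is 1.
Rounded to 1 decimal place: 7.286 × 10^2 km.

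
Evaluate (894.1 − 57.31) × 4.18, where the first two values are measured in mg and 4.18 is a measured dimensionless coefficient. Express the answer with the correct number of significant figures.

3.50 × 10^3 mg

894.1 mg − 57.31 mg = 836.79 mg; the difference is limited to 1 decimal place (4 s.f.).
Carrying full precision, 836.79 × 4.18 = 3497.7822 mg; 4.18 has 3 s.f., so the result keeps min(4, 3) = 3 s.f.
Rounded to 3 significant figures: 3.50 × 10^3 mg.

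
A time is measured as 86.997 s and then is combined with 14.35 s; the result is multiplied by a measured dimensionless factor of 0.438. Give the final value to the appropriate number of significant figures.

86.997 s + 14.35 s = 101.347 s; the sum is limited to 2 decimal places (5 s.f.).
Carrying full precision, 101.347 × 0.438 = 44.389986 s; 0.438 has 3 s.f., so the result keeps min(5, 3) = 3 s.f.
Rounded to 3 significant figures: 44.4 s.

44.4 s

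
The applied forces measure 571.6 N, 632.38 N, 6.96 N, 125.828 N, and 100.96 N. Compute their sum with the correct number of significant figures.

1437.7 N

571.6 N + 632.38 N + 6.96 N + 125.828 N + 100.96 N = 1437.728 N.
Addition/subtraction keeps the fewest decimal places: 571.6 → 1 decimal place, 632.38 → 2 decimal places, 6.96 → 2 decimal places, 125.828 → 3 decimal places, 100.96 → 2 decimal places; limit is 1.
Rounded to 1 decimal place: 1437.7 N.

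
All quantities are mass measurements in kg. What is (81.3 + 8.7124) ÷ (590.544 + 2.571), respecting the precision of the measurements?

0.152

81.3 + 8.7124 = 90.0124, limited to 1 d.p. → 3 s.f.; 590.544 + 2.571 = 593.115, limited to 3 d.p. → 6 s.f.
Carrying full precision, 90.0124 ÷ 593.115 = 0.151762137191…; keep min(3, 6) = 3 s.f.
Rounded to 3 significant figures: 0.152.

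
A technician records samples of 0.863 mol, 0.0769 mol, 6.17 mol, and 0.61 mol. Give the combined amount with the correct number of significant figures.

7.72 mol

0.863 mol + 0.0769 mol + 6.17 mol + 0.61 mol = 7.7199 mol.
Addition/subtraction keeps the fewest decimal places: 0.863 → 3 decimal places, 0.0769 → 4 decimal places, 6.17 → 2 decimal places, 0.61 → 2 decimal places; limit is 2.
Rounded to 2 decimal places: 7.72 mol.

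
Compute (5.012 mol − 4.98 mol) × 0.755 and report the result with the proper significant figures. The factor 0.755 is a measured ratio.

0.02 mol

5.012 mol − 4.98 mol = 0.032 mol; the difference is limited to 2 decimal places (1 s.f.).
Carrying full precision, 0.032 × 0.755 = 0.02416 mol; 0.755 has 3 s.f., so the result keeps min(1, 3) = 1 s.f.
Rounded to 1 significant figure: 0.02 mol.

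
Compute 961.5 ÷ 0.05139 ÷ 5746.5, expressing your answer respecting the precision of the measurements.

3.256

961.5 ÷ 0.05139 ÷ 5746.5 = 3.25587152747…
Multiplication/division keeps the fewest significant figures: 961.5 → 4 s.f., 0.05139 → 4 s.f., 5746.5 → 5 s.f.; limit is 4.
Rounded to 4 significant figures: 3.256.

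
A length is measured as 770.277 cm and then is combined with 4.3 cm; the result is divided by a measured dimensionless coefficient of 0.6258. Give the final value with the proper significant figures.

1238 cm

770.277 cm + 4.3 cm = 774.577 cm; the sum is limited to 1 decimal place (4 s.f.).
Carrying full precision, 774.577 ÷ 0.6258 = 1237.73889422… cm; 0.6258 has 4 s.f., so the result keeps min(4, 4) = 4 s.f.
Rounded to 4 significant figures: 1238 cm.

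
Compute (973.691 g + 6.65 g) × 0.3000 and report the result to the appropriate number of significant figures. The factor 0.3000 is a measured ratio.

973.691 g + 6.65 g = 980.341 g; the sum is limited to 2 decimal places (5 s.f.).
Carrying full precision, 980.341 × 0.3000 = 294.1023 g; 0.3000 has 4 s.f., so the result keeps min(5, 4) = 4 s.f.
Rounded to 4 significant figures: 294.1 g.

294.1 g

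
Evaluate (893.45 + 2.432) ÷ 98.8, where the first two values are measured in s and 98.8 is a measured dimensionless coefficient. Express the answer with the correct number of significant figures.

893.45 s + 2.432 s = 895.882 s; the sum is limited to 2 decimal places (5 s.f.).
Carrying full precision, 895.882 ÷ 98.8 = 9.06763157895… s; 98.8 has 3 s.f., so the result keeps min(5, 3) = 3 s.f.
Rounded to 3 significant figures: 9.07 s.

9.07 s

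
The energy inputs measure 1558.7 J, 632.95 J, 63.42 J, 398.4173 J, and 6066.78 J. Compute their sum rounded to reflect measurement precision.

1558.7 J + 632.95 J + 63.42 J + 398.4173 J + 6066.78 J = 8720.2673 J.
Addition/subtraction keeps the fewest decimal places: 1558.7 → 1 decimal place, 632.95 → 2 decimal places, 63.42 → 2 decimal places, 398.4173 → 4 decimal places, 6066.78 → 2 decimal places; limit is 1.
Rounded to 1 decimal place: 8720.3 J.

8720.3 J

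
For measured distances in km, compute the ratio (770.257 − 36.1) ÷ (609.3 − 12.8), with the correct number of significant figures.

770.257 − 36.1 = 734.157, limited to 1 d.p. → 4 s.f.; 609.3 − 12.8 = 596.5, limited to 1 d.p. → 4 s.f.
Carrying full precision, 734.157 ÷ 596.5 = 1.23077451802…; keep min(4, 4) = 4 s.f.
Rounded to 4 significant figures: 1.231.

1.231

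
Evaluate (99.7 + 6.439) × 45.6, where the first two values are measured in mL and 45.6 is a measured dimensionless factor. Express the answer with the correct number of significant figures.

99.7 mL + 6.439 mL = 106.139 mL; the sum is limited to 1 decimal place (4 s.f.).
Carrying full precision, 106.139 × 45.6 = 4839.9384 mL; 45.6 has 3 s.f., so the result keeps min(4, 3) = 3 s.f.
Rounded to 3 significant figures: 4.84 × 10^3 mL.

4.84 × 10^3 mL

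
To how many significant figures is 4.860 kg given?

4

4.860: trailing zeros after a decimal point are significant.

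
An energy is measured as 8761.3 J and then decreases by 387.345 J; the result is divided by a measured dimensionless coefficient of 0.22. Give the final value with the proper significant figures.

3.8 × 10⁴ J

8761.3 J − 387.345 J = 8373.955 J; the difference is limited to 1 decimal place (5 s.f.).
Carrying full precision, 8373.955 ÷ 0.22 = 38063.4318182… J; 0.22 has 2 s.f., so the result keeps min(5, 2) = 2 s.f.
Rounded to 2 significant figures: 3.8 × 10⁴ J.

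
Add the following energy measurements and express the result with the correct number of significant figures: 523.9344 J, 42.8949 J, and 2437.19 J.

523.9344 J + 42.8949 J + 2437.19 J = 3004.0193 J.
Addition/subtraction keeps the fewest decimal places: 523.9344 → 4 decimal places, 42.8949 → 4 decimal places, 2437.19 → 2 decimal places; limit is 2.
Rounded to 2 decimal places: 3004.02 J.

3004.02 J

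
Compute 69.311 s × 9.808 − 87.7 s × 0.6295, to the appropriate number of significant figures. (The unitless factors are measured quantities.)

624.6 s

69.311 × 9.808 = 679.802288 → 679.8 s (4 s.f., last digit at the 10^-1 place).
87.7 × 0.6295 = 55.20715 → 55.2 s (3 s.f., last digit at the 10^-1 place).
Difference: 624.595138 s; keep the coarser place, 10^-1.
Result: 624.6 s.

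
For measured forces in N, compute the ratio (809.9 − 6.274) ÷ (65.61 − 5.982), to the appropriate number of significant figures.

13.48

809.9 − 6.274 = 803.626, limited to 1 d.p. → 4 s.f.; 65.61 − 5.982 = 59.628, limited to 2 d.p. → 4 s.f.
Carrying full precision, 803.626 ÷ 59.628 = 13.4773260884…; keep min(4, 4) = 4 s.f.
Rounded to 4 significant figures: 13.48.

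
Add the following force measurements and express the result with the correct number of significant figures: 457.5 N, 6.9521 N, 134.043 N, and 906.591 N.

457.5 N + 6.9521 N + 134.043 N + 906.591 N = 1505.0861 N.
Addition/subtraction keeps the fewest decimal places: 457.5 → 1 decimal place, 6.9521 → 4 decimal places, 134.043 → 3 decimal places, 906.591 → 3 decimal places; limit is 1.
Rounded to 1 decimal place: 1.5051 × 10³ N.

1.5051 × 10³ N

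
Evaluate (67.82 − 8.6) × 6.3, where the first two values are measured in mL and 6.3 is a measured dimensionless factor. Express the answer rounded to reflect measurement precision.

67.82 mL − 8.6 mL = 59.22 mL; the difference is limited to 1 decimal place (3 s.f.).
Carrying full precision, 59.22 × 6.3 = 373.086 mL; 6.3 has 2 s.f., so the result keeps min(3, 2) = 2 s.f.
Rounded to 2 significant figures: 3.7 × 10^2 mL.

3.7 × 10^2 mL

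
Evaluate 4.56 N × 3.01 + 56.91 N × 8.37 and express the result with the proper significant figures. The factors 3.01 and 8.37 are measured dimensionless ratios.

490. N

4.56 × 3.01 = 13.7256 → 13.7 N (3 s.f., last digit at the 10^-1 place).
56.91 × 8.37 = 476.3367 → 4.76 × 10² N (3 s.f., last digit at the 10^0 place).
Sum: 490.0623 N; keep the coarser place, 10^0.
Result: 490. N.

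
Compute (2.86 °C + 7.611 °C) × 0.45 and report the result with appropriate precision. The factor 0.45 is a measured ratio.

4.7 °C

2.86 °C + 7.611 °C = 10.471 °C; the sum is limited to 2 decimal places (4 s.f.).
Carrying full precision, 10.471 × 0.45 = 4.71195 °C; 0.45 has 2 s.f., so the result keeps min(4, 2) = 2 s.f.
Rounded to 2 significant figures: 4.7 °C.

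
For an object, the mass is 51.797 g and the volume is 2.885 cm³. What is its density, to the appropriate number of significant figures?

density = 51.797 g ÷ 2.885 cm³ = 17.9538994801… g/cm³.
51.797 has 5 significant figures; 2.885 has 4.
Division/multiplication keeps the fewest: 4 significant figures.
Rounded: 17.95 g/cm³.

17.95 g/cm³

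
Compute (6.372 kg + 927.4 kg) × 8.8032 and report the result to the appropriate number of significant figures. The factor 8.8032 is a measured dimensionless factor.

8220. kg

6.372 kg + 927.4 kg = 933.772 kg; the sum is limited to 1 decimal place (4 s.f.).
Carrying full precision, 933.772 × 8.8032 = 8220.1816704 kg; 8.8032 has 5 s.f., so the result keeps min(4, 5) = 4 s.f.
Rounded to 4 significant figures: 8220. kg.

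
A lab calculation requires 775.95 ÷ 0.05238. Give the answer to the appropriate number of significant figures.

775.95 ÷ 0.05238 = 14813.860252…
Multiplication/division keeps the fewest significant figures: 775.95 → 5 s.f., 0.05238 → 4 s.f.; limit is 4.
Rounded to 4 significant figures: 1.481 × 10⁴.

1.481 × 10⁴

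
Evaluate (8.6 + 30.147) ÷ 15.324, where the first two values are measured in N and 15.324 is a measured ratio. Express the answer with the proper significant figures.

2.53 N

8.6 N + 30.147 N = 38.747 N; the sum is limited to 1 decimal place (3 s.f.).
Carrying full precision, 38.747 ÷ 15.324 = 2.52851735839… N; 15.324 has 5 s.f., so the result keeps min(3, 5) = 3 s.f.
Rounded to 3 significant figures: 2.53 N.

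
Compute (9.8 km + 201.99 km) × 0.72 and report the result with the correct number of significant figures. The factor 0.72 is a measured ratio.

1.5 × 10² km

9.8 km + 201.99 km = 211.79 km; the sum is limited to 1 decimal place (4 s.f.).
Carrying full precision, 211.79 × 0.72 = 152.4888 km; 0.72 has 2 s.f., so the result keeps min(4, 2) = 2 s.f.
Rounded to 2 significant figures: 1.5 × 10² km.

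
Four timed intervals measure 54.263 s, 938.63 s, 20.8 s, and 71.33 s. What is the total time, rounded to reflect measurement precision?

1085.0 s

54.263 s + 938.63 s + 20.8 s + 71.33 s = 1085.023 s.
Addition/subtraction keeps the fewest decimal places: 54.263 → 3 decimal places, 938.63 → 2 decimal places, 20.8 → 1 decimal place, 71.33 → 2 decimal places; limit is 1.
Rounded to 1 decimal place: 1085.0 s.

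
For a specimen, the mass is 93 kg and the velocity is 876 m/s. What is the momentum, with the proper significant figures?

8.1 × 10^4 kg·m/s

momentum = 93 kg × 876 m/s = 81468 kg·m/s.
93 has 2 significant figures; 876 has 3.
Division/multiplication keeps the fewest: 2 significant figures.
Rounded: 8.1 × 10^4 kg·m/s.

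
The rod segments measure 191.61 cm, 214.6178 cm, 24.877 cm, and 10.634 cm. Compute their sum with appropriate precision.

191.61 cm + 214.6178 cm + 24.877 cm + 10.634 cm = 441.7388 cm.
Addition/subtraction keeps the fewest decimal places: 191.61 → 2 decimal places, 214.6178 → 4 decimal places, 24.877 → 3 decimal places, 10.634 → 3 decimal places; limit is 2.
Rounded to 2 decimal places: 441.74 cm.

441.74 cm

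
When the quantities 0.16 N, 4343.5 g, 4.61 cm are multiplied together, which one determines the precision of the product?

0.16 N → 2 s.f.; 4343.5 g → 5 s.f.; 4.61 cm → 3 s.f.
The fewest is 2 significant figures, from 0.16 N.

0.16 N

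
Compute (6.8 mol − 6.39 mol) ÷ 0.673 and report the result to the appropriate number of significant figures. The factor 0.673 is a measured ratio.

0.6 mol

6.8 mol − 6.39 mol = 0.41 mol; the difference is limited to 1 decimal place (1 s.f.).
Carrying full precision, 0.41 ÷ 0.673 = 0.609212481426… mol; 0.673 has 3 s.f., so the result keeps min(1, 3) = 1 s.f.
Rounded to 1 significant figure: 0.6 mol.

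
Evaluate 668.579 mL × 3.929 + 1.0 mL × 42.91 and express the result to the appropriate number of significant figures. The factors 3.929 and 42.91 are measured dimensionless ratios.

668.579 × 3.929 = 2626.846891 → 2.627 × 10³ mL (4 s.f., last digit at the 10^0 place).
1.0 × 42.91 = 42.91 → 43 mL (2 s.f., last digit at the 10^0 place).
Sum: 2669.756891 mL; keep the coarser place, 10^0.
Result: 2.670 × 10³ mL.

2.670 × 10³ mL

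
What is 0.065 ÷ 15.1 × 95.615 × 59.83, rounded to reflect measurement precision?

0.065 ÷ 15.1 × 95.615 × 59.83 = 24.6252949834…
Multiplication/division keeps the fewest significant figures: 0.065 → 2 s.f., 15.1 → 3 s.f., 95.615 → 5 s.f., 59.83 → 4 s.f.; limit is 2.
Rounded to 2 significant figures: 25.

25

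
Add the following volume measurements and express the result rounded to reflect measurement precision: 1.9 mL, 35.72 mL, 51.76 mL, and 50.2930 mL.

139.7 mL

1.9 mL + 35.72 mL + 51.76 mL + 50.2930 mL = 139.6730 mL.
Addition/subtraction keeps the fewest decimal places: 1.9 → 1 decimal place, 35.72 → 2 decimal places, 51.76 → 2 decimal places, 50.2930 → 4 decimal places; limit is 1.
Rounded to 1 decimal place: 139.7 mL.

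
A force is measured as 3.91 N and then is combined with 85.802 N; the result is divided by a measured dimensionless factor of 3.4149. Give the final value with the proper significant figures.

3.91 N + 85.802 N = 89.712 N; the sum is limited to 2 decimal places (4 s.f.).
Carrying full precision, 89.712 ÷ 3.4149 = 26.2707546341… N; 3.4149 has 5 s.f., so the result keeps min(4, 5) = 4 s.f.
Rounded to 4 significant figures: 26.27 N.

26.27 N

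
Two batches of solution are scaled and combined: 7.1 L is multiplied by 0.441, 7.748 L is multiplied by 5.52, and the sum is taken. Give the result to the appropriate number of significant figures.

7.1 × 0.441 = 3.1311 → 3.1 L (2 s.f., last digit at the 10^-1 place).
7.748 × 5.52 = 42.76896 → 42.8 L (3 s.f., last digit at the 10^-1 place).
Sum: 45.90006 L; keep the coarser place, 10^-1.
Result: 45.9 L.

45.9 L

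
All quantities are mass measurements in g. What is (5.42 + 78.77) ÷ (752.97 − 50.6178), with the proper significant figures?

5.42 + 78.77 = 84.19, limited to 2 d.p. → 4 s.f.; 752.97 − 50.6178 = 702.3522, limited to 2 d.p. → 5 s.f.
Carrying full precision, 84.19 ÷ 702.3522 = 0.119868635707…; keep min(4, 5) = 4 s.f.
Rounded to 4 significant figures: 0.1199.

0.1199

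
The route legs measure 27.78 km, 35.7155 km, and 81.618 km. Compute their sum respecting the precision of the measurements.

27.78 km + 35.7155 km + 81.618 km = 145.1135 km.
Addition/subtraction keeps the fewest decimal places: 27.78 → 2 decimal places, 35.7155 → 4 decimal places, 81.618 → 3 decimal places; limit is 2.
Rounded to 2 decimal places: 145.11 km.

145.11 km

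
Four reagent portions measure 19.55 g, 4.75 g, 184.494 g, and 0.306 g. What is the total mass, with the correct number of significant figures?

19.55 g + 4.75 g + 184.494 g + 0.306 g = 209.100 g.
Addition/subtraction keeps the fewest decimal places: 19.55 → 2 decimal places, 4.75 → 2 decimal places, 184.494 → 3 decimal places, 0.306 → 3 decimal places; limit is 2.
Rounded to 2 decimal places: 209.10 g.

209.10 g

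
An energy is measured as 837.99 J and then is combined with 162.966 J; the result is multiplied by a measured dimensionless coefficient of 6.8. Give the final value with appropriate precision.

6.8 × 10³ J

837.99 J + 162.966 J = 1000.956 J; the sum is limited to 2 decimal places (6 s.f.).
Carrying full precision, 1000.956 × 6.8 = 6806.5008 J; 6.8 has 2 s.f., so the result keeps min(6, 2) = 2 s.f.
Rounded to 2 significant figures: 6.8 × 10³ J.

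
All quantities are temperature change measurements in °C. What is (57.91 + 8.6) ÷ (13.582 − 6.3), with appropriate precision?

9.1

57.91 + 8.6 = 66.51, limited to 1 d.p. → 3 s.f.; 13.582 − 6.3 = 7.282, limited to 1 d.p. → 2 s.f.
Carrying full precision, 66.51 ÷ 7.282 = 9.13347981324…; keep min(3, 2) = 2 s.f.
Rounded to 2 significant figures: 9.1.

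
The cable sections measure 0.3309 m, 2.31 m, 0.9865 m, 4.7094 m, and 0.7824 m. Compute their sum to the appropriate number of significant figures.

9.12 m

0.3309 m + 2.31 m + 0.9865 m + 4.7094 m + 0.7824 m = 9.1192 m.
Addition/subtraction keeps the fewest decimal places: 0.3309 → 4 decimal places, 2.31 → 2 decimal places, 0.9865 → 4 decimal places, 4.7094 → 4 decimal places, 0.7824 → 4 decimal places; limit is 2.
Rounded to 2 decimal places: 9.12 m.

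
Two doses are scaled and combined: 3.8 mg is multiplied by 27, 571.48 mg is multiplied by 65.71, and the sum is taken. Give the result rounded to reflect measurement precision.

3.8 × 27 = 102.6 → 1.0 × 10^2 mg (2 s.f., last digit at the 10^1 place).
571.48 × 65.71 = 37551.9508 → 3.755 × 10^4 mg (4 s.f., last digit at the 10^1 place).
Sum: 37654.5508 mg; keep the coarser place, 10^1.
Result: 3.765 × 10^4 mg.

3.765 × 10^4 mg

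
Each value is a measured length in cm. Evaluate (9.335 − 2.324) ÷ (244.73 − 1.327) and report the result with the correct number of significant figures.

0.02880

9.335 − 2.324 = 7.011, limited to 3 d.p. → 4 s.f.; 244.73 − 1.327 = 243.403, limited to 2 d.p. → 5 s.f.
Carrying full precision, 7.011 ÷ 243.403 = 0.028804082119…; keep min(4, 5) = 4 s.f.
Rounded to 4 significant figures: 0.02880.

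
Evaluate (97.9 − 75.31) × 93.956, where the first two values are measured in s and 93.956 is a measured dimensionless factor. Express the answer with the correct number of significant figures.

97.9 s − 75.31 s = 22.59 s; the difference is limited to 1 decimal place (3 s.f.).
Carrying full precision, 22.59 × 93.956 = 2122.46604 s; 93.956 has 5 s.f., so the result keeps min(3, 5) = 3 s.f.
Rounded to 3 significant figures: 2.12 × 10³ s.

2.12 × 10³ s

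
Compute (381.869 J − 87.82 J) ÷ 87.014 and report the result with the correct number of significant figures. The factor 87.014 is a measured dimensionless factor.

3.3793 J

381.869 J − 87.82 J = 294.049 J; the difference is limited to 2 decimal places (5 s.f.).
Carrying full precision, 294.049 ÷ 87.014 = 3.37932976303… J; 87.014 has 5 s.f., so the result keeps min(5, 5) = 5 s.f.
Rounded to 5 significant figures: 3.3793 J.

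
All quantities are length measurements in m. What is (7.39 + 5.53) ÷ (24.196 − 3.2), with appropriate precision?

6.15 × 10⁻¹

7.39 + 5.53 = 12.92, limited to 2 d.p. → 4 s.f.; 24.196 − 3.2 = 20.996, limited to 1 d.p. → 3 s.f.
Carrying full precision, 12.92 ÷ 20.996 = 0.615355305773…; keep min(4, 3) = 3 s.f.
Rounded to 3 significant figures: 6.15 × 10⁻¹.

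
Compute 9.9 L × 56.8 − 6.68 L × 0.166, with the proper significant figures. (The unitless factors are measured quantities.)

5.6 × 10² L

9.9 × 56.8 = 562.32 → 5.6 × 10² L (2 s.f., last digit at the 10^1 place).
6.68 × 0.166 = 1.10888 → 1.11 L (3 s.f., last digit at the 10^-2 place).
Difference: 561.21112 L; keep the coarser place, 10^1.
Result: 5.6 × 10² L.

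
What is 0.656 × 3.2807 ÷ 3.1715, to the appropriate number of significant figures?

0.679

0.656 × 3.2807 ÷ 3.1715 = 0.678587166956…
Multiplication/division keeps the fewest significant figures: 0.656 → 3 s.f., 3.2807 → 5 s.f., 3.1715 → 5 s.f.; limit is 3.
Rounded to 3 significant figures: 0.679.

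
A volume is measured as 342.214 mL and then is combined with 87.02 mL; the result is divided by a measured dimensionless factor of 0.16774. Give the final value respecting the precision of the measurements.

2558.9 mL

342.214 mL + 87.02 mL = 429.234 mL; the sum is limited to 2 decimal places (5 s.f.).
Carrying full precision, 429.234 ÷ 0.16774 = 2558.92452605… mL; 0.16774 has 5 s.f., so the result keeps min(5, 5) = 5 s.f.
Rounded to 5 significant figures: 2558.9 mL.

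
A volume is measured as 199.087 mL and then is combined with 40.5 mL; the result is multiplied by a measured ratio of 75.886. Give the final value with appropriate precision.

199.087 mL + 40.5 mL = 239.587 mL; the sum is limited to 1 decimal place (4 s.f.).
Carrying full precision, 239.587 × 75.886 = 18181.299082 mL; 75.886 has 5 s.f., so the result keeps min(4, 5) = 4 s.f.
Rounded to 4 significant figures: 1.818 × 10^4 mL.

1.818 × 10^4 mL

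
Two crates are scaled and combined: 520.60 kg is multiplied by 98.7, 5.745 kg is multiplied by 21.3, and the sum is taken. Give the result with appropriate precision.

5.15 × 10⁴ kg

520.60 × 98.7 = 51383.22 → 5.14 × 10⁴ kg (3 s.f., last digit at the 10^2 place).
5.745 × 21.3 = 122.3685 → 122 kg (3 s.f., last digit at the 10^0 place).
Sum: 51505.5885 kg; keep the coarser place, 10^2.
Result: 5.15 × 10⁴ kg.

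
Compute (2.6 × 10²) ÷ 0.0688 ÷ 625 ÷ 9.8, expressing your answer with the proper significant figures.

(2.6 × 10²) ÷ 0.0688 ÷ 625 ÷ 9.8 = 0.616990982439…
Multiplication/division keeps the fewest significant figures: 2.6 × 10² → 2 s.f., 0.0688 → 3 s.f., 625 → 3 s.f., 9.8 → 2 s.f.; limit is 2.
Rounded to 2 significant figures: 0.62.

0.62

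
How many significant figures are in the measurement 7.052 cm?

7.052: zeros between nonzero digits are significant.

4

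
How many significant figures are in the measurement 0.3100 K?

4

0.3100: leading zeros are not significant; trailing zeros after a decimal point are significant.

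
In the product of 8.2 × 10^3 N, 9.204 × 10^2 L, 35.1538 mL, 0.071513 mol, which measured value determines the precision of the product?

8.2 × 10^3 N → 2 s.f.; 9.204 × 10^2 L → 4 s.f.; 35.1538 mL → 6 s.f.; 0.071513 mol → 5 s.f.
The fewest is 2 significant figures, from 8.2 × 10^3 N.

8.2 × 10^3 N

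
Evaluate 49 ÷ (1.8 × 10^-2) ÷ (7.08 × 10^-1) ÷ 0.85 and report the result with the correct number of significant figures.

49 ÷ (1.8 × 10^-2) ÷ (7.08 × 10^-1) ÷ 0.85 = 4523.46663713…
Multiplication/division keeps the fewest significant figures: 49 → 2 s.f., 1.8 × 10^-2 → 2 s.f., 7.08 × 10^-1 → 3 s.f., 0.85 → 2 s.f.; limit is 2.
Rounded to 2 significant figures: 4.5 × 10^3.

4.5 × 10^3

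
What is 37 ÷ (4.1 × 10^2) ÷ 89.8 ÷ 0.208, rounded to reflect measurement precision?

37 ÷ (4.1 × 10^2) ÷ 89.8 ÷ 0.208 = 0.00483145785715…
Multiplication/division keeps the fewest significant figures: 37 → 2 s.f., 4.1 × 10^2 → 2 s.f., 89.8 → 3 s.f., 0.208 → 3 s.f.; limit is 2.
Rounded to 2 significant figures: 4.8 × 10^-3.

4.8 × 10^-3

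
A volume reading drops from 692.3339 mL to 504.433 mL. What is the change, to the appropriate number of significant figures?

692.3339 mL − 504.433 mL = 187.9009 mL.
Addition/subtraction keeps the fewest decimal places: 692.3339 → 4 decimal places, 504.433 → 3 decimal places; limit is 3.
Rounded to 3 decimal places: 1.87901 × 10^2 mL.

1.87901 × 10^2 mL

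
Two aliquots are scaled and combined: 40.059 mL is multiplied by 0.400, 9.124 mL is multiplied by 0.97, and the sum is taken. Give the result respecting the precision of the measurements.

24.9 mL

40.059 × 0.400 = 16.0236 → 16.0 mL (3 s.f., last digit at the 10^-1 place).
9.124 × 0.97 = 8.85028 → 8.9 mL (2 s.f., last digit at the 10^-1 place).
Sum: 24.87388 mL; keep the coarser place, 10^-1.
Result: 24.9 mL.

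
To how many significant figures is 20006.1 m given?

6

20006.1: zeros between nonzero digits are significant.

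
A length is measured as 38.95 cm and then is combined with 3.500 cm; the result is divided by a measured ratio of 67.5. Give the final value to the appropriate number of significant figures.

0.629 cm

38.95 cm + 3.500 cm = 42.450 cm; the sum is limited to 2 decimal places (4 s.f.).
Carrying full precision, 42.450 ÷ 67.5 = 0.628888888889… cm; 67.5 has 3 s.f., so the result keeps min(4, 3) = 3 s.f.
Rounded to 3 significant figures: 0.629 cm.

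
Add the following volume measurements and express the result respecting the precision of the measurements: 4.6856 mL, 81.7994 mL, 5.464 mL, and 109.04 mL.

4.6856 mL + 81.7994 mL + 5.464 mL + 109.04 mL = 200.9890 mL.
Addition/subtraction keeps the fewest decimal places: 4.6856 → 4 decimal places, 81.7994 → 4 decimal places, 5.464 → 3 decimal places, 109.04 → 2 decimal places; limit is 2.
Rounded to 2 decimal places: 2.0099 × 10^2 mL.

2.0099 × 10^2 mL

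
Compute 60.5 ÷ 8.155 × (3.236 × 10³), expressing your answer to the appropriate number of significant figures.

2.40 × 10⁴

60.5 ÷ 8.155 × (3.236 × 10³) = 24007.1122011…
Multiplication/division keeps the fewest significant figures: 60.5 → 3 s.f., 8.155 → 4 s.f., 3.236 × 10³ → 4 s.f.; limit is 3.
Rounded to 3 significant figures: 2.40 × 10⁴.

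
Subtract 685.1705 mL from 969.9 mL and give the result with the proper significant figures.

284.7 mL

969.9 mL − 685.1705 mL = 284.7295 mL.
Addition/subtraction keeps the fewest decimal places: 969.9 → 1 decimal place, 685.1705 → 4 decimal places; limit is 1.
Rounded to 1 decimal place: 284.7 mL.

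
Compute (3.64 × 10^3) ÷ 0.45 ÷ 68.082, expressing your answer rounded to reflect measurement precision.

(3.64 × 10^3) ÷ 0.45 ÷ 68.082 = 118.810976306…
Multiplication/division keeps the fewest significant figures: 3.64 × 10^3 → 3 s.f., 0.45 → 2 s.f., 68.082 → 5 s.f.; limit is 2.
Rounded to 2 significant figures: 1.2 × 10^2.

1.2 × 10^2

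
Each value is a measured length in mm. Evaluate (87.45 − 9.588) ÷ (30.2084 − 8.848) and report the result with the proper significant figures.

3.645

87.45 − 9.588 = 77.862, limited to 2 d.p. → 4 s.f.; 30.2084 − 8.848 = 21.3604, limited to 3 d.p. → 5 s.f.
Carrying full precision, 77.862 ÷ 21.3604 = 3.64515645774…; keep min(4, 5) = 4 s.f.
Rounded to 4 significant figures: 3.645.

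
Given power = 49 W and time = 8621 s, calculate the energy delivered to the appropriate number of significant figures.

energy delivered = 49 W × 8621 s = 422429 J.
49 has 2 significant figures; 8621 has 4.
Division/multiplication keeps the fewest: 2 significant figures.
Rounded: 4.2 × 10⁵ J.

4.2 × 10⁵ J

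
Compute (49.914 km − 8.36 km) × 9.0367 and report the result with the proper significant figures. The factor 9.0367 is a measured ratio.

375.5 km

49.914 km − 8.36 km = 41.554 km; the difference is limited to 2 decimal places (4 s.f.).
Carrying full precision, 41.554 × 9.0367 = 375.5110318 km; 9.0367 has 5 s.f., so the result keeps min(4, 5) = 4 s.f.
Rounded to 4 significant figures: 375.5 km.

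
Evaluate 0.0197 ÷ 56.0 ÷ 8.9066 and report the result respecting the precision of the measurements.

0.0197 ÷ 56.0 ÷ 8.9066 = 0.0000394971946967…
Multiplication/division keeps the fewest significant figures: 0.0197 → 3 s.f., 56.0 → 3 s.f., 8.9066 → 5 s.f.; limit is 3.
Rounded to 3 significant figures: 3.95 × 10^-5.

3.95 × 10^-5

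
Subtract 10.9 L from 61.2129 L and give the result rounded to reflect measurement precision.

50.3 L

61.2129 L − 10.9 L = 50.3129 L.
Addition/subtraction keeps the fewest decimal places: 61.2129 → 4 decimal places, 10.9 → 1 decimal place; limit is 1.
Rounded to 1 decimal place: 50.3 L.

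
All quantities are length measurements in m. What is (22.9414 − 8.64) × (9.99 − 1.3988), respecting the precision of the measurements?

123 m²

22.9414 − 8.64 = 14.3014, limited to 2 d.p. → 4 s.f.; 9.99 − 1.3988 = 8.5912, limited to 2 d.p. → 3 s.f.
Carrying full precision, 14.3014 × 8.5912 = 122.86618768; keep min(4, 3) = 3 s.f.
Rounded to 3 significant figures: 123 m².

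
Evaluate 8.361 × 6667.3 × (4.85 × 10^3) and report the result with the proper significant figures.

8.361 × 6667.3 × (4.85 × 10^3) = 270364682.205
Multiplication/division keeps the fewest significant figures: 8.361 → 4 s.f., 6667.3 → 5 s.f., 4.85 × 10^3 → 3 s.f.; limit is 3.
Rounded to 3 significant figures: 2.70 × 10^8.

2.70 × 10^8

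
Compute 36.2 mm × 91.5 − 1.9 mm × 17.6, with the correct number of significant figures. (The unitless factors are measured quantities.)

36.2 × 91.5 = 3312.3 → 3.31 × 10³ mm (3 s.f., last digit at the 10^1 place).
1.9 × 17.6 = 33.44 → 33 mm (2 s.f., last digit at the 10^0 place).
Difference: 3278.86 mm; keep the coarser place, 10^1.
Result: 3.28 × 10³ mm.

3.28 × 10³ mm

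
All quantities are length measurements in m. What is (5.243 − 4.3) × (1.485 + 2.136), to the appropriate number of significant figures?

5.243 − 4.3 = 0.943, limited to 1 d.p. → 1 s.f.; 1.485 + 2.136 = 3.621, limited to 3 d.p. → 4 s.f.
Carrying full precision, 0.943 × 3.621 = 3.414603; keep min(1, 4) = 1 s.f.
Rounded to 1 significant figure: 3 m².

3 m²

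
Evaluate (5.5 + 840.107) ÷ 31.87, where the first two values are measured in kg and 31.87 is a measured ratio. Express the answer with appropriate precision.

5.5 kg + 840.107 kg = 845.607 kg; the sum is limited to 1 decimal place (4 s.f.).
Carrying full precision, 845.607 ÷ 31.87 = 26.5330090995… kg; 31.87 has 4 s.f., so the result keeps min(4, 4) = 4 s.f.
Rounded to 4 significant figures: 26.53 kg.

26.53 kg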